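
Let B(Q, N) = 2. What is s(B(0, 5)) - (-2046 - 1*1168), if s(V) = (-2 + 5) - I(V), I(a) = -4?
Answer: 3221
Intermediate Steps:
s(V) = 7 (s(V) = (-2 + 5) - 1*(-4) = 3 + 4 = 7)
s(B(0, 5)) - (-2046 - 1*1168) = 7 - (-2046 - 1*1168) = 7 - (-2046 - 1168) = 7 - 1*(-3214) = 7 + 3214 = 3221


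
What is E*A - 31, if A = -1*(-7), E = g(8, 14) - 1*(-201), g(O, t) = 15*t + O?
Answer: 2902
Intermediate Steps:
g(O, t) = O + 15*t
E = 419 (E = (8 + 15*14) - 1*(-201) = (8 + 210) + 201 = 218 + 201 = 419)
A = 7
E*A - 31 = 419*7 - 31 = 2933 - 31 = 2902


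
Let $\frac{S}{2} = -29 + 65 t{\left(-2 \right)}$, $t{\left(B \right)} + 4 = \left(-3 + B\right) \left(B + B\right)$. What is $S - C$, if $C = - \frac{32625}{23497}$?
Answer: $\frac{47543559}{23497} \approx 2023.4$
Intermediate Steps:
$t{\left(B \right)} = -4 + 2 B \left(-3 + B\right)$ ($t{\left(B \right)} = -4 + \left(-3 + B\right) \left(B + B\right) = -4 + \left(-3 + B\right) 2 B = -4 + 2 B \left(-3 + B\right)$)
$S = 2022$ ($S = 2 \left(-29 + 65 \left(-4 - -12 + 2 \left(-2\right)^{2}\right)\right) = 2 \left(-29 + 65 \left(-4 + 12 + 2 \cdot 4\right)\right) = 2 \left(-29 + 65 \left(-4 + 12 + 8\right)\right) = 2 \left(-29 + 65 \cdot 16\right) = 2 \left(-29 + 1040\right) = 2 \cdot 1011 = 2022$)
$C = - \frac{32625}{23497}$ ($C = \left(-32625\right) \frac{1}{23497} = - \frac{32625}{23497} \approx -1.3885$)
$S - C = 2022 - - \frac{32625}{23497} = 2022 + \frac{32625}{23497} = \frac{47543559}{23497}$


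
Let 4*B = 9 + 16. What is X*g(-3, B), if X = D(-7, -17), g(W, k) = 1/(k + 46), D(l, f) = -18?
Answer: -72/209 ≈ -0.34450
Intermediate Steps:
B = 25/4 (B = (9 + 16)/4 = (1/4)*25 = 25/4 ≈ 6.2500)
g(W, k) = 1/(46 + k)
X = -18
X*g(-3, B) = -18/(46 + 25/4) = -18/209/4 = -18*4/209 = -72/209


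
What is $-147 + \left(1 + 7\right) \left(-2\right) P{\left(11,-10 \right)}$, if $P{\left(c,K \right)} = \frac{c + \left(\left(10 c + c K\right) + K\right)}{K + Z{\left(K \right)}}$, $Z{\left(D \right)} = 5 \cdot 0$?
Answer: $- \frac{727}{5} \approx -145.4$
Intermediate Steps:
$Z{\left(D \right)} = 0$
$P{\left(c,K \right)} = \frac{K + 11 c + K c}{K}$ ($P{\left(c,K \right)} = \frac{c + \left(\left(10 c + c K\right) + K\right)}{K + 0} = \frac{c + \left(\left(10 c + K c\right) + K\right)}{K} = \frac{c + \left(K + 10 c + K c\right)}{K} = \frac{K + 11 c + K c}{K}$)
$-147 + \left(1 + 7\right) \left(-2\right) P{\left(11,-10 \right)} = -147 + \left(1 + 7\right) \left(-2\right) \left(1 + 11 + 11 \cdot 11 \frac{1}{-10}\right) = -147 + 8 \left(-2\right) \left(1 + 11 + 11 \cdot 11 \left(- \frac{1}{10}\right)\right) = -147 - 16 \left(1 + 11 - \frac{121}{10}\right) = -147 - - \frac{8}{5} = -147 + \frac{8}{5} = - \frac{727}{5}$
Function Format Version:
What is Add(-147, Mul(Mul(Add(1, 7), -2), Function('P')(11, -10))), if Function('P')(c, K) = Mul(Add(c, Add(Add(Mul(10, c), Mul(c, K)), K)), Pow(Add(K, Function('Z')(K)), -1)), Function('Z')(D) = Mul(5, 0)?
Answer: Rational(-727, 5) ≈ -145.40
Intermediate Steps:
Function('Z')(D) = 0
Function('P')(c, K) = Mul(Pow(K, -1), Add(K, Mul(11, c), Mul(K, c))) (Function('P')(c, K) = Mul(Add(c, Add(Add(Mul(10, c), Mul(c, K)), K)), Pow(Add(K, 0), -1)) = Mul(Add(c, Add(Add(Mul(10, c), Mul(K, c)), K)), Pow(K, -1)) = Mul(Add(c, Add(K, Mul(10, c), Mul(K, c))), Pow(K, -1)) = Mul(Add(K, Mul(11, c), Mul(K, c)), Pow(K, -1)) = Mul(Pow(K, -1), Add(K, Mul(11, c), Mul(K, c))))
Add(-147, Mul(Mul(Add(1, 7), -2), Function('P')(11, -10))) = Add(-147, Mul(Mul(Add(1, 7), -2), Add(1, 11, Mul(11, 11, Pow(-10, -1))))) = Add(-147, Mul(Mul(8, -2), Add(1, 11, Mul(11, 11, Rational(-1, 10))))) = Add(-147, Mul(-16, Add(1, 11, Rational(-121, 10)))) = Add(-147, Mul(-16, Rational(-1, 10))) = Add(-147, Rational(8, 5)) = Rational(-727, 5)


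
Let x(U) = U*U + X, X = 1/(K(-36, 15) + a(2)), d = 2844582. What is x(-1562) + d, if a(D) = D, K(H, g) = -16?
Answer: 73981963/14 ≈ 5.2844e+6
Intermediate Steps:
X = -1/14 (X = 1/(-16 + 2) = 1/(-14) = -1/14 ≈ -0.071429)
x(U) = -1/14 + U**2 (x(U) = U*U - 1/14 = U**2 - 1/14 = -1/14 + U**2)
x(-1562) + d = (-1/14 + (-1562)**2) + 2844582 = (-1/14 + 2439844) + 2844582 = 34157815/14 + 2844582 = 73981963/14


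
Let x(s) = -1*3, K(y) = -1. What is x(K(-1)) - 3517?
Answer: -3520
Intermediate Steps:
x(s) = -3
x(K(-1)) - 3517 = -3 - 3517 = -3520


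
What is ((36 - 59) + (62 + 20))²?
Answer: 3481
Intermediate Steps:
((36 - 59) + (62 + 20))² = (-23 + 82)² = 59² = 3481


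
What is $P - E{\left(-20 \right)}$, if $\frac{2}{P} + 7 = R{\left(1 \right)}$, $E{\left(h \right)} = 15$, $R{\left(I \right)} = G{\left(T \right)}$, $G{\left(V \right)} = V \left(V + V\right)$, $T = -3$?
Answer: $- \frac{163}{11} \approx -14.818$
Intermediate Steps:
$G{\left(V \right)} = 2 V^{2}$ ($G{\left(V \right)} = V 2 V = 2 V^{2}$)
$R{\left(I \right)} = 18$ ($R{\left(I \right)} = 2 \left(-3\right)^{2} = 2 \cdot 9 = 18$)
$P = \frac{2}{11}$ ($P = \frac{2}{-7 + 18} = \frac{2}{11} \approx 0.18182$)
$P - E{\left(-20 \right)} = \frac{2}{11} - 15 = - \frac{163}{11}$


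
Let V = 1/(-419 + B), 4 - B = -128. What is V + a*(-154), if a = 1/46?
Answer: -22122/6601 ≈ -3.3513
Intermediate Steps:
B = 132 (B = 4 - 1*(-128) = 4 + 128 = 132)
V = -1/287 (V = 1/(-419 + 132) = 1/(-287) = -1/287 ≈ -0.0034843)
a = 1/46 ≈ 0.021739
V + a*(-154) = -1/287 + (1/46)*(-154) = -1/287 - 77/23 = -22122/6601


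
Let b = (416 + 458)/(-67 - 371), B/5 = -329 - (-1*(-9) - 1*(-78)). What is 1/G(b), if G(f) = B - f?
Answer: -219/455083 ≈ -0.00048123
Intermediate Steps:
B = -2080 (B = 5*(-329 - (-1*(-9) - 1*(-78))) = 5*(-329 - (9 + 78)) = 5*(-329 - 1*87) = 5*(-329 - 87) = 5*(-416) = -2080)
b = -437/219 (b = 874/(-438) = 874*(-1/438) = -437/219 ≈ -1.9954)
G(f) = -2080 - f
1/G(b) = 1/(-2080 - 1*(-437/219)) = 1/(-2080 + 437/219) = 1/(-455083/219) = -219/455083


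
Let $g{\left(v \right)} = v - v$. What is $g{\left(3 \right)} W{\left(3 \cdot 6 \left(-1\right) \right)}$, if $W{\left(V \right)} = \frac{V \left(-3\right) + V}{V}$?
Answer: $0$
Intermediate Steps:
$g{\left(v \right)} = 0$
$W{\left(V \right)} = -2$ ($W{\left(V \right)} = \frac{- 3 V + V}{V} = \frac{\left(-2\right) V}{V} = -2$)
$g{\left(3 \right)} W{\left(3 \cdot 6 \left(-1\right) \right)} = 0 \left(-2\right) = 0$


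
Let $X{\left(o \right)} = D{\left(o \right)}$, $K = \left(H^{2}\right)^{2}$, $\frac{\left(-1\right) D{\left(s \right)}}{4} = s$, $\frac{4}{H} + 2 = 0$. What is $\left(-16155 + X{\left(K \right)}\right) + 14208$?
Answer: $-2011$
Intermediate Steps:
$H = -2$ ($H = \frac{4}{-2 + 0} = \frac{4}{-2} = 4 \left(- \frac{1}{2}\right) = -2$)
$D{\left(s \right)} = - 4 s$
$K = 16$ ($K = \left(\left(-2\right)^{2}\right)^{2} = 4^{2} = 16$)
$X{\left(o \right)} = - 4 o$
$\left(-16155 + X{\left(K \right)}\right) + 14208 = \left(-16155 - 64\right) + 14208 = -16219 + 14208 = -2011$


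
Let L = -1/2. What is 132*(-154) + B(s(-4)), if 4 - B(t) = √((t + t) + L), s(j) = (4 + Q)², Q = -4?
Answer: -20324 - I*√2/2 ≈ -20324.0 - 0.70711*I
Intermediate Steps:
s(j) = 0 (s(j) = (4 - 4)² = 0² = 0)
L = -½ (L = -1*½ = -½ ≈ -0.50000)
B(t) = 4 - √(-½ + 2*t) (B(t) = 4 - √((t + t) - ½) = 4 - √(2*t - ½) = 4 - √(-½ + 2*t))
132*(-154) + B(s(-4)) = 132*(-154) + (4 - √(-2 + 8*0)/2) = -20328 + (4 - √(-2 + 0)/2) = -20328 + (4 - I*√2/2) = -20324 - I*√2/2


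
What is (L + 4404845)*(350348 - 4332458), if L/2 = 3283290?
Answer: -43689421206750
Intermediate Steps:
L = 6566580 (L = 2*3283290 = 6566580)
(L + 4404845)*(350348 - 4332458) = (6566580 + 4404845)*(350348 - 4332458) = 10971425*(-3982110) = -43689421206750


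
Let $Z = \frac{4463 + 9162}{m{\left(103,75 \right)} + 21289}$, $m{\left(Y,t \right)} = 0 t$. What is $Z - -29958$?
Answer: $\frac{637789487}{21289} \approx 29959.0$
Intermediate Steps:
$m{\left(Y,t \right)} = 0$
$Z = \frac{13625}{21289}$ ($Z = \frac{4463 + 9162}{0 + 21289} = \frac{13625}{21289} \approx 0.64$)
$Z - -29958 = \frac{13625}{21289} - -29958 = \frac{13625}{21289} + 29958 = \frac{637789487}{21289}$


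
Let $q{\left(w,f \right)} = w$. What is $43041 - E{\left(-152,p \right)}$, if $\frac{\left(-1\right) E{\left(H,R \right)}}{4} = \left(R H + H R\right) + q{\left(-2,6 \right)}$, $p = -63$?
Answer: $119641$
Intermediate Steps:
$E{\left(H,R \right)} = 8 - 8 H R$ ($E{\left(H,R \right)} = - 4 \left(\left(R H + H R\right) - 2\right) = - 4 \left(\left(H R + H R\right) - 2\right) = - 4 \left(2 H R - 2\right) = - 4 \left(-2 + 2 H R\right) = 8 - 8 H R$)
$43041 - E{\left(-152,p \right)} = 43041 - \left(8 - \left(-1216\right) \left(-63\right)\right) = 43041 - \left(8 - 76608\right) = 43041 - -76600 = 43041 + 76600 = 119641$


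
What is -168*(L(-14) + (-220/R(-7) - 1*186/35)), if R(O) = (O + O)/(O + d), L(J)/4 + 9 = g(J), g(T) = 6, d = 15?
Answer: -91056/5 ≈ -18211.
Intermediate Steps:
L(J) = -12 (L(J) = -36 + 4*6 = -36 + 24 = -12)
R(O) = 2*O/(15 + O) (R(O) = (O + O)/(O + 15) = (2*O)/(15 + O) = 2*O/(15 + O))
-168*(L(-14) + (-220/R(-7) - 1*186/35)) = -168*(-12 + (-220/(2*(-7)/(15 - 7)) - 1*186/35)) = -168*(-12 + (-220/(2*(-7)/8) - 186*1/35)) = -168*(-12 + (-220/(2*(-7)*(⅛)) - 186/35)) = -168*(-12 + (-220/(-7/4) - 186/35)) = -168*(-12 + (-220*(-4/7) - 186/35)) = -168*(-12 + (880/7 - 186/35)) = -168*(-12 + 602/5) = -168*542/5 = -91056/5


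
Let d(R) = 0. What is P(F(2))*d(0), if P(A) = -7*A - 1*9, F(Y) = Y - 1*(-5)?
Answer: 0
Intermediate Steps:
F(Y) = 5 + Y (F(Y) = Y + 5 = 5 + Y)
P(A) = -9 - 7*A (P(A) = -7*A - 9 = -9 - 7*A)
P(F(2))*d(0) = (-9 - 7*(5 + 2))*0 = (-9 - 7*7)*0 = (-9 - 49)*0 = -58*0 = 0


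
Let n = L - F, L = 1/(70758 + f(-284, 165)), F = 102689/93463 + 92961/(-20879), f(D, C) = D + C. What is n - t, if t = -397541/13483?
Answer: 61032461996011856558/1858576700094928349 ≈ 32.838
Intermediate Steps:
t = -397541/13483 (t = -397541*1/13483 = -397541/13483 ≈ -29.485)
f(D, C) = C + D
F = -6544370312/1951413977 (F = 102689*(1/93463) + 92961*(-1/20879) = 102689/93463 - 92961/20879 = -6544370312/1951413977 ≈ -3.3537)
L = 1/70639 (L = 1/(70758 + (165 - 284)) = 1/(70758 - 119) = 1/70639 ≈ 1.4156e-5)
n = 462289725883345/137845931921303 (n = 1/70639 - 1*(-6544370312/1951413977) = 1/70639 + 6544370312/1951413977 = 462289725883345/137845931921303 ≈ 3.3537)
n - t = 462289725883345/137845931921303 - 1*(-397541/13483) = 462289725883345/137845931921303 + 397541/13483 = 61032461996011856558/1858576700094928349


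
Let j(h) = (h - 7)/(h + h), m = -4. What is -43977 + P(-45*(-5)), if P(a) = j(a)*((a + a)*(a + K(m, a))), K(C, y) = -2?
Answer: 4637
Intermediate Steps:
j(h) = (-7 + h)/(2*h) (j(h) = (-7 + h)/((2*h)) = (-7 + h)*(1/(2*h)) = (-7 + h)/(2*h))
P(a) = (-7 + a)*(-2 + a) (P(a) = ((-7 + a)/(2*a))*((a + a)*(a - 2)) = ((-7 + a)/(2*a))*((2*a)*(-2 + a)) = ((-7 + a)/(2*a))*(2*a*(-2 + a)) = (-7 + a)*(-2 + a))
-43977 + P(-45*(-5)) = -43977 + (-7 - 45*(-5))*(-2 - 45*(-5)) = -43977 + (-7 + 225)*(-2 + 225) = -43977 + 218*223 = -43977 + 48614 = 4637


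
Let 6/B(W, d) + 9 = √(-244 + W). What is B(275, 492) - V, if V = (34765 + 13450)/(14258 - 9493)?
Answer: -266806/23825 - 3*√31/25 ≈ -11.867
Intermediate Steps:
B(W, d) = 6/(-9 + √(-244 + W))
V = 9643/953 (V = 48215/4765 = 48215*(1/4765) = 9643/953 ≈ 10.119)
B(275, 492) - V = 6/(-9 + √(-244 + 275)) - 1*9643/953 = 6/(-9 + √31) - 9643/953 = -9643/953 + 6/(-9 + √31)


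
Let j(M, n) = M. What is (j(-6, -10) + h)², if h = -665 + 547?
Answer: 15376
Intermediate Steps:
h = -118
(j(-6, -10) + h)² = (-6 - 118)² = (-124)² = 15376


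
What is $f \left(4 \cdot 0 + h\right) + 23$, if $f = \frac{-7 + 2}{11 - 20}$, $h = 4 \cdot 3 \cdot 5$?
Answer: $\frac{169}{3} \approx 56.333$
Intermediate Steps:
$h = 60$ ($h = 12 \cdot 5 = 60$)
$f = \frac{5}{9}$ ($f = - \frac{5}{-9} = \left(-5\right) \left(- \frac{1}{9}\right) = \frac{5}{9} \approx 0.55556$)
$f \left(4 \cdot 0 + h\right) + 23 = \frac{5 \left(4 \cdot 0 + 60\right)}{9} + 23 = \frac{5 \left(0 + 60\right)}{9} + 23 = \frac{5}{9} \cdot 60 + 23 = \frac{100}{3} + 23 = \frac{169}{3}$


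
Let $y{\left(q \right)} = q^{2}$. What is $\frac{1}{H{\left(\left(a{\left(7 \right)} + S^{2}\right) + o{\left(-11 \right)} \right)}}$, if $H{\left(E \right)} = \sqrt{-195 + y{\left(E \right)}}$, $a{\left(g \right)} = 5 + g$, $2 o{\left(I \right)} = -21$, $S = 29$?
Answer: $\frac{2 \sqrt{2838445}}{2838445} \approx 0.0011871$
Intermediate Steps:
$o{\left(I \right)} = - \frac{21}{2}$ ($o{\left(I \right)} = \frac{1}{2} \left(-21\right) = - \frac{21}{2}$)
$H{\left(E \right)} = \sqrt{-195 + E^{2}}$
$\frac{1}{H{\left(\left(a{\left(7 \right)} + S^{2}\right) + o{\left(-11 \right)} \right)}} = \frac{1}{\sqrt{-195 + \left(\left(\left(5 + 7\right) + 29^{2}\right) - \frac{21}{2}\right)^{2}}} = \frac{1}{\sqrt{-195 + \left(\left(12 + 841\right) - \frac{21}{2}\right)^{2}}} = \frac{1}{\sqrt{-195 + \left(853 - \frac{21}{2}\right)^{2}}} = \frac{1}{\sqrt{-195 + \left(\frac{1685}{2}\right)^{2}}} = \frac{1}{\sqrt{-195 + \frac{2839225}{4}}} = \frac{1}{\sqrt{\frac{2838445}{4}}} = \frac{1}{\frac{1}{2} \sqrt{2838445}} = \frac{2 \sqrt{2838445}}{2838445}$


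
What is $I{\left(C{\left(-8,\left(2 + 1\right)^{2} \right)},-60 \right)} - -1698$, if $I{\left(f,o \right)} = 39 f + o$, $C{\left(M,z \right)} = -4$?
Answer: $1482$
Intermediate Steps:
$I{\left(f,o \right)} = o + 39 f$
$I{\left(C{\left(-8,\left(2 + 1\right)^{2} \right)},-60 \right)} - -1698 = \left(-60 + 39 \left(-4\right)\right) - -1698 = \left(-60 - 156\right) + 1698 = -216 + 1698 = 1482$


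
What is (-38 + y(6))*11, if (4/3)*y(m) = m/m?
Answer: -1639/4 ≈ -409.75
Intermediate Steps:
y(m) = ¾ (y(m) = 3*(m/m)/4 = (¾)*1 = ¾)
(-38 + y(6))*11 = (-38 + ¾)*11 = -149/4*11 = -1639/4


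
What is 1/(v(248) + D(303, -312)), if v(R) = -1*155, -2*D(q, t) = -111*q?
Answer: 2/33323 ≈ 6.0019e-5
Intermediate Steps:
D(q, t) = 111*q/2 (D(q, t) = -(-111)*q/2 = 111*q/2)
v(R) = -155
1/(v(248) + D(303, -312)) = 1/(-155 + (111/2)*303) = 1/(-155 + 33633/2) = 1/(33323/2) = 2/33323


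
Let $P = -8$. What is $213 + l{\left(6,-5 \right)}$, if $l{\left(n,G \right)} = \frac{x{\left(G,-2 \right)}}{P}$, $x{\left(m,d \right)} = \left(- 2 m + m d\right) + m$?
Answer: $\frac{1689}{8} \approx 211.13$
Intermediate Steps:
$x{\left(m,d \right)} = - m + d m$ ($x{\left(m,d \right)} = \left(- 2 m + d m\right) + m = - m + d m$)
$l{\left(n,G \right)} = \frac{3 G}{8}$ ($l{\left(n,G \right)} = \frac{G \left(-1 - 2\right)}{-8} = G \left(-3\right) \left(- \frac{1}{8}\right) = - 3 G \left(- \frac{1}{8}\right) = \frac{3 G}{8}$)
$213 + l{\left(6,-5 \right)} = 213 + \frac{3}{8} \left(-5\right) = 213 - \frac{15}{8} = \frac{1689}{8}$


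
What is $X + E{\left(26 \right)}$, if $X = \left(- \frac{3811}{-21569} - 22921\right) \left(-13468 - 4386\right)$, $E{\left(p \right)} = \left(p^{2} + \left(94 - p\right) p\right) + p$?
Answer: $\frac{8826700190682}{21569} \approx 4.0923 \cdot 10^{8}$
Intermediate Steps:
$E{\left(p \right)} = p + p^{2} + p \left(94 - p\right)$ ($E{\left(p \right)} = \left(p^{2} + p \left(94 - p\right)\right) + p = p + p^{2} + p \left(94 - p\right)$)
$X = \frac{8826646915252}{21569}$ ($X = \left(\left(-3811\right) \left(- \frac{1}{21569}\right) - 22921\right) \left(-17854\right) = \left(\frac{3811}{21569} - 22921\right) \left(-17854\right) = \left(- \frac{494379238}{21569}\right) \left(-17854\right) = \frac{8826646915252}{21569} \approx 4.0923 \cdot 10^{8}$)
$X + E{\left(26 \right)} = \frac{8826646915252}{21569} + 95 \cdot 26 = \frac{8826646915252}{21569} + 2470 = \frac{8826700190682}{21569}$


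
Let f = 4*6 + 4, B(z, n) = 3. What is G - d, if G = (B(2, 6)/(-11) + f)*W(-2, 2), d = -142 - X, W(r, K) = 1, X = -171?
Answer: -14/11 ≈ -1.2727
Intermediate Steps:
d = 29 (d = -142 - 1*(-171) = -142 + 171 = 29)
f = 28 (f = 24 + 4 = 28)
G = 305/11 (G = (3/(-11) + 28)*1 = (3*(-1/11) + 28)*1 = (-3/11 + 28)*1 = (305/11)*1 = 305/11 ≈ 27.727)
G - d = 305/11 - 1*29 = 305/11 - 29 = -14/11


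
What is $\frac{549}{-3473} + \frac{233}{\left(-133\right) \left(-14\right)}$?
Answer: $- \frac{213029}{6466726} \approx -0.032942$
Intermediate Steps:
$\frac{549}{-3473} + \frac{233}{\left(-133\right) \left(-14\right)} = 549 \left(- \frac{1}{3473}\right) + \frac{233}{1862} = - \frac{549}{3473} + 233 \cdot \frac{1}{1862} = - \frac{549}{3473} + \frac{233}{1862} = - \frac{213029}{6466726}$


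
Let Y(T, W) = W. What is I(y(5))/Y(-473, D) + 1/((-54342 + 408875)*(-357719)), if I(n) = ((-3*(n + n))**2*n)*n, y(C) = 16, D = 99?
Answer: 33245938378866677/1395055092497 ≈ 23831.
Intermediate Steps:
I(n) = 36*n**4 (I(n) = ((-6*n)**2*n)*n = ((36*n**2)*n)*n = (36*n**3)*n = 36*n**4)
I(y(5))/Y(-473, D) + 1/((-54342 + 408875)*(-357719)) = (36*16**4)/99 + 1/((-54342 + 408875)*(-357719)) = (36*65536)*(1/99) - 1/357719/354533 = 2359296*(1/99) + (1/354533)*(-1/357719) = 262144/11 - 1/126823190227 = 33245938378866677/1395055092497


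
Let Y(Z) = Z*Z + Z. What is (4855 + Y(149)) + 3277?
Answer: 30482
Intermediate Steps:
Y(Z) = Z + Z² (Y(Z) = Z² + Z = Z + Z²)
(4855 + Y(149)) + 3277 = (4855 + 149*(1 + 149)) + 3277 = (4855 + 149*150) + 3277 = (4855 + 22350) + 3277 = 27205 + 3277 = 30482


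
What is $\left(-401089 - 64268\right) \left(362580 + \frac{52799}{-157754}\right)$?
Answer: $- \frac{26617672348394997}{157754} \approx -1.6873 \cdot 10^{11}$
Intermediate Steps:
$\left(-401089 - 64268\right) \left(362580 + \frac{52799}{-157754}\right) = - 465357 \left(362580 + 52799 \left(- \frac{1}{157754}\right)\right) = - 465357 \left(362580 - \frac{52799}{157754}\right) = \left(-465357\right) \frac{57198392521}{157754} = - \frac{26617672348394997}{157754}$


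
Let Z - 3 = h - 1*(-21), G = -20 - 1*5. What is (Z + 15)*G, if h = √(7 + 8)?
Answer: -975 - 25*√15 ≈ -1071.8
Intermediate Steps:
h = √15 ≈ 3.8730
G = -25 (G = -20 - 5 = -25)
Z = 24 + √15 (Z = 3 + (√15 - 1*(-21)) = 3 + (√15 + 21) = 3 + (21 + √15) = 24 + √15 ≈ 27.873)
(Z + 15)*G = ((24 + √15) + 15)*(-25) = (39 + √15)*(-25) = -975 - 25*√15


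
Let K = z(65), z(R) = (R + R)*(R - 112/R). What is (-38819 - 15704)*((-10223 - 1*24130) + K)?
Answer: 1424522421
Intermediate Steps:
z(R) = 2*R*(R - 112/R) (z(R) = (2*R)*(R - 112/R) = 2*R*(R - 112/R))
K = 8226 (K = -224 + 2*65² = -224 + 2*4225 = -224 + 8450 = 8226)
(-38819 - 15704)*((-10223 - 1*24130) + K) = (-38819 - 15704)*((-10223 - 1*24130) + 8226) = -54523*((-10223 - 24130) + 8226) = -54523*(-34353 + 8226) = -54523*(-26127) = 1424522421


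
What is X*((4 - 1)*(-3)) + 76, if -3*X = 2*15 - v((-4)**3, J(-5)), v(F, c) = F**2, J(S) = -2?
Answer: -12122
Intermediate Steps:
X = 4066/3 (X = -(2*15 - ((-4)**3)**2)/3 = -(30 - 1*(-64)**2)/3 = -(30 - 1*4096)/3 = -(30 - 4096)/3 = -1/3*(-4066) = 4066/3 ≈ 1355.3)
X*((4 - 1)*(-3)) + 76 = 4066*((4 - 1)*(-3))/3 + 76 = 4066*(3*(-3))/3 + 76 = (4066/3)*(-9) + 76 = -12198 + 76 = -12122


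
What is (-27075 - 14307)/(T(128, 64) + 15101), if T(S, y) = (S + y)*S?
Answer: -3762/3607 ≈ -1.0430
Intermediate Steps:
T(S, y) = S*(S + y)
(-27075 - 14307)/(T(128, 64) + 15101) = (-27075 - 14307)/(128*(128 + 64) + 15101) = -41382/(128*192 + 15101) = -41382/(24576 + 15101) = -41382/39677 = -41382*1/39677 = -3762/3607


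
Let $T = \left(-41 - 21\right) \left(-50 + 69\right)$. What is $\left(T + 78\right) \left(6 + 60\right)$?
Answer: $-72600$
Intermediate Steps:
$T = -1178$ ($T = \left(-62\right) 19 = -1178$)
$\left(T + 78\right) \left(6 + 60\right) = \left(-1178 + 78\right) \left(6 + 60\right) = \left(-1100\right) 66 = -72600$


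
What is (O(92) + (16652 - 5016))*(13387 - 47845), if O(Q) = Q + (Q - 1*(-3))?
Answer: -407396934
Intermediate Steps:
O(Q) = 3 + 2*Q (O(Q) = Q + (Q + 3) = Q + (3 + Q) = 3 + 2*Q)
(O(92) + (16652 - 5016))*(13387 - 47845) = ((3 + 2*92) + (16652 - 5016))*(13387 - 47845) = ((3 + 184) + 11636)*(-34458) = (187 + 11636)*(-34458) = 11823*(-34458) = -407396934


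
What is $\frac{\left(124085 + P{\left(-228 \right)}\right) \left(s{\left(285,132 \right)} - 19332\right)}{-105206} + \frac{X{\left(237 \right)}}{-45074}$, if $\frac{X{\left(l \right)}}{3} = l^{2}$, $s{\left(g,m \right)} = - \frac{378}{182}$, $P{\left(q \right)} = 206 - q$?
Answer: $\frac{352612392223878}{15411679543} \approx 22880.0$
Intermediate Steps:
$s{\left(g,m \right)} = - \frac{27}{13}$ ($s{\left(g,m \right)} = \left(-378\right) \frac{1}{182} = - \frac{27}{13}$)
$X{\left(l \right)} = 3 l^{2}$
$\frac{\left(124085 + P{\left(-228 \right)}\right) \left(s{\left(285,132 \right)} - 19332\right)}{-105206} + \frac{X{\left(237 \right)}}{-45074} = \frac{\left(124085 + \left(206 - -228\right)\right) \left(- \frac{27}{13} - 19332\right)}{-105206} + \frac{3 \cdot 237^{2}}{-45074} = \left(124085 + \left(206 + 228\right)\right) \left(- \frac{251343}{13}\right) \left(- \frac{1}{105206}\right) + 3 \cdot 56169 \left(- \frac{1}{45074}\right) = \left(124085 + 434\right) \left(- \frac{251343}{13}\right) \left(- \frac{1}{105206}\right) + 168507 \left(- \frac{1}{45074}\right) = 124519 \left(- \frac{251343}{13}\right) \left(- \frac{1}{105206}\right) - \frac{168507}{45074} = \left(- \frac{31296979017}{13}\right) \left(- \frac{1}{105206}\right) - \frac{168507}{45074} = \frac{31296979017}{1367678} - \frac{168507}{45074} = \frac{352612392223878}{15411679543}$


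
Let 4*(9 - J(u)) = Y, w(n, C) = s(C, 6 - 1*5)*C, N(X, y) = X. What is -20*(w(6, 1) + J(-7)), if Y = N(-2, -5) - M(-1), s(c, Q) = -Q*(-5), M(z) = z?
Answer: -285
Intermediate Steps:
s(c, Q) = 5*Q
Y = -1 (Y = -2 - 1*(-1) = -2 + 1 = -1)
w(n, C) = 5*C (w(n, C) = (5*(6 - 1*5))*C = (5*(6 - 5))*C = (5*1)*C = 5*C)
J(u) = 37/4 (J(u) = 9 - ¼*(-1) = 9 + ¼ = 37/4)
-20*(w(6, 1) + J(-7)) = -20*(5*1 + 37/4) = -20*(5 + 37/4) = -20*57/4 = -285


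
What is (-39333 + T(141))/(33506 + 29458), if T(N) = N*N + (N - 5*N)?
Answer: -556/1749 ≈ -0.31790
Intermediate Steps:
T(N) = N² - 4*N
(-39333 + T(141))/(33506 + 29458) = (-39333 + 141*(-4 + 141))/(33506 + 29458) = (-39333 + 141*137)/62964 = (-39333 + 19317)*(1/62964) = -20016*1/62964 = -556/1749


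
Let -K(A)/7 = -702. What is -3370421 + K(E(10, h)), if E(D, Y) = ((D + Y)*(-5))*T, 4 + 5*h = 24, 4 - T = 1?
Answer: -3365507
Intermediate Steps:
T = 3 (T = 4 - 1*1 = 4 - 1 = 3)
h = 4 (h = -⅘ + (⅕)*24 = -⅘ + 24/5 = 4)
E(D, Y) = -15*D - 15*Y (E(D, Y) = ((D + Y)*(-5))*3 = (-5*D - 5*Y)*3 = -15*D - 15*Y)
K(A) = 4914 (K(A) = -7*(-702) = 4914)
-3370421 + K(E(10, h)) = -3370421 + 4914 = -3365507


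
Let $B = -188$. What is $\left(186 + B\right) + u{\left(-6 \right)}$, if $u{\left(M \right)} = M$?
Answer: $-8$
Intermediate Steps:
$\left(186 + B\right) + u{\left(-6 \right)} = \left(186 - 188\right) - 6 = -2 - 6 = -8$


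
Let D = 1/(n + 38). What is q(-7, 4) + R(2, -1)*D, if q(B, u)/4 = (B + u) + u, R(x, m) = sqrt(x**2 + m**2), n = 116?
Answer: 4 + sqrt(5)/154 ≈ 4.0145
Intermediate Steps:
R(x, m) = sqrt(m**2 + x**2)
D = 1/154 (D = 1/(116 + 38) = 1/154 ≈ 0.0064935)
q(B, u) = 4*B + 8*u (q(B, u) = 4*((B + u) + u) = 4*(B + 2*u) = 4*B + 8*u)
q(-7, 4) + R(2, -1)*D = (4*(-7) + 8*4) + sqrt((-1)**2 + 2**2)*(1/154) = (-28 + 32) + sqrt(1 + 4)*(1/154) = 4 + sqrt(5)*(1/154) = 4 + sqrt(5)/154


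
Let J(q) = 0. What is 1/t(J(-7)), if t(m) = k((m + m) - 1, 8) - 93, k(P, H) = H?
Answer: -1/85 ≈ -0.011765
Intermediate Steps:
t(m) = -85 (t(m) = 8 - 93 = -85)
1/t(J(-7)) = 1/(-85) = -1/85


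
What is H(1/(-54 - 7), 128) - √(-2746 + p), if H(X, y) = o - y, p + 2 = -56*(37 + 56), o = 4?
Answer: -124 - 6*I*√221 ≈ -124.0 - 89.196*I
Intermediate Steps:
p = -5210 (p = -2 - 56*(37 + 56) = -2 - 56*93 = -2 - 5208 = -5210)
H(X, y) = 4 - y
H(1/(-54 - 7), 128) - √(-2746 + p) = (4 - 1*128) - √(-2746 - 5210) = (4 - 128) - √(-7956) = -124 - 6*I*√221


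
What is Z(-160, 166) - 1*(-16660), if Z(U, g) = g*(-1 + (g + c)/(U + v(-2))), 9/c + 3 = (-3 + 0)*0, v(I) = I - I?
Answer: 1305991/80 ≈ 16325.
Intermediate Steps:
v(I) = 0
c = -3 (c = 9/(-3 + (-3 + 0)*0) = 9/(-3 - 3*0) = 9/(-3 + 0) = 9/(-3) = 9*(-⅓) = -3)
Z(U, g) = g*(-1 + (-3 + g)/U) (Z(U, g) = g*(-1 + (g - 3)/(U + 0)) = g*(-1 + (-3 + g)/U))
Z(-160, 166) - 1*(-16660) = 166*(-3 + 166 - 1*(-160))/(-160) - 1*(-16660) = 166*(-1/160)*(-3 + 166 + 160) + 16660 = 166*(-1/160)*323 + 16660 = -26809/80 + 16660 = 1305991/80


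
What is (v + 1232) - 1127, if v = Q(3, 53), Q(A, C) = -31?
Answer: 74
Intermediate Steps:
v = -31
(v + 1232) - 1127 = (-31 + 1232) - 1127 = 1201 - 1127 = 74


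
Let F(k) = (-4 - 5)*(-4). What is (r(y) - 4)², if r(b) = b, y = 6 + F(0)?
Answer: 1444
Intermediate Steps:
F(k) = 36 (F(k) = -9*(-4) = 36)
y = 42 (y = 6 + 36 = 42)
(r(y) - 4)² = (42 - 4)² = 38² = 1444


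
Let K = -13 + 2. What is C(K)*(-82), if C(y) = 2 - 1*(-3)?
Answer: -410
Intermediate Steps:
K = -11
C(y) = 5 (C(y) = 2 + 3 = 5)
C(K)*(-82) = 5*(-82) = -410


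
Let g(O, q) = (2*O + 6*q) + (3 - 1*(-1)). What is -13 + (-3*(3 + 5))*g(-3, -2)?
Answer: 323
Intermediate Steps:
g(O, q) = 4 + 2*O + 6*q (g(O, q) = (2*O + 6*q) + (3 + 1) = (2*O + 6*q) + 4 = 4 + 2*O + 6*q)
-13 + (-3*(3 + 5))*g(-3, -2) = -13 + (-3*(3 + 5))*(4 + 2*(-3) + 6*(-2)) = -13 + (-3*8)*(4 - 6 - 12) = -13 - 24*(-14) = -13 + 336 = 323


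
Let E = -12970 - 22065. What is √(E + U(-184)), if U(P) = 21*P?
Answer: I*√38899 ≈ 197.23*I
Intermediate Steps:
E = -35035
√(E + U(-184)) = √(-35035 + 21*(-184)) = √(-35035 - 3864) = √(-38899) = I*√38899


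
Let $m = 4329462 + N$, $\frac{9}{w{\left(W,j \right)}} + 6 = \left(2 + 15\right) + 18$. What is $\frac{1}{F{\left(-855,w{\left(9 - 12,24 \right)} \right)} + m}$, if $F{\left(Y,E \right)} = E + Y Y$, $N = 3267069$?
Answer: $\frac{29}{241499133} \approx 1.2008 \cdot 10^{-7}$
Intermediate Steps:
$w{\left(W,j \right)} = \frac{9}{29}$ ($w{\left(W,j \right)} = \frac{9}{-6 + \left(\left(2 + 15\right) + 18\right)} = \frac{9}{-6 + \left(17 + 18\right)} = \frac{9}{-6 + 35} = \frac{9}{29}$)
$F{\left(Y,E \right)} = E + Y^{2}$
$m = 7596531$ ($m = 4329462 + 3267069 = 7596531$)
$\frac{1}{F{\left(-855,w{\left(9 - 12,24 \right)} \right)} + m} = \frac{1}{\left(\frac{9}{29} + \left(-855\right)^{2}\right) + 7596531} = \frac{1}{\left(\frac{9}{29} + 731025\right) + 7596531} = \frac{1}{\frac{21199734}{29} + 7596531} = \frac{1}{\frac{241499133}{29}} = \frac{29}{241499133}$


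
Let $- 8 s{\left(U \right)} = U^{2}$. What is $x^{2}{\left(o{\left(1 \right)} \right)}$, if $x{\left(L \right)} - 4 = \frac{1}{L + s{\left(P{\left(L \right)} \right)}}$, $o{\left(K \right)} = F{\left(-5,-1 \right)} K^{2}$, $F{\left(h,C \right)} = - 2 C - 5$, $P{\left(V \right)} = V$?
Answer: $\frac{15376}{1089} \approx 14.119$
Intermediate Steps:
$s{\left(U \right)} = - \frac{U^{2}}{8}$
$F{\left(h,C \right)} = -5 - 2 C$
$o{\left(K \right)} = - 3 K^{2}$ ($o{\left(K \right)} = \left(-5 - -2\right) K^{2} = \left(-5 + 2\right) K^{2} = - 3 K^{2}$)
$x{\left(L \right)} = 4 + \frac{1}{L - \frac{L^{2}}{8}}$
$x^{2}{\left(o{\left(1 \right)} \right)} = \left(\frac{4 \left(-2 + \left(- 3 \cdot 1^{2}\right)^{2} - 8 \left(- 3 \cdot 1^{2}\right)\right)}{- 3 \cdot 1^{2} \left(-8 - 3 \cdot 1^{2}\right)}\right)^{2} = \left(\frac{4 \left(-2 + \left(\left(-3\right) 1\right)^{2} - 8 \left(\left(-3\right) 1\right)\right)}{\left(-3\right) 1 \left(-8 - 3\right)}\right)^{2} = \left(\frac{4 \left(-2 + \left(-3\right)^{2} - -24\right)}{\left(-3\right) \left(-8 - 3\right)}\right)^{2} = \left(4 \left(- \frac{1}{3}\right) \frac{1}{-11} \left(-2 + 9 + 24\right)\right)^{2} = \left(4 \left(- \frac{1}{3}\right) \left(- \frac{1}{11}\right) 31\right)^{2} = \left(\frac{124}{33}\right)^{2} = \frac{15376}{1089}$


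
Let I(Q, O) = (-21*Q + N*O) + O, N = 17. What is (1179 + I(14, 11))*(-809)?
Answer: -876147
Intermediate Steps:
I(Q, O) = -21*Q + 18*O (I(Q, O) = (-21*Q + 17*O) + O = -21*Q + 18*O)
(1179 + I(14, 11))*(-809) = (1179 + (-21*14 + 18*11))*(-809) = (1179 + (-294 + 198))*(-809) = (1179 - 96)*(-809) = 1083*(-809) = -876147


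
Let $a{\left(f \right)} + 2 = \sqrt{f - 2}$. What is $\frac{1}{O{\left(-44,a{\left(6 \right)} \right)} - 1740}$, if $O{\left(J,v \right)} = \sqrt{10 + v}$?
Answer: $- \frac{174}{302759} - \frac{\sqrt{10}}{3027590} \approx -0.00057576$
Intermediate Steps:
$a{\left(f \right)} = -2 + \sqrt{-2 + f}$ ($a{\left(f \right)} = -2 + \sqrt{f - 2} = -2 + \sqrt{-2 + f}$)
$\frac{1}{O{\left(-44,a{\left(6 \right)} \right)} - 1740} = \frac{1}{\sqrt{10 - \left(2 - \sqrt{-2 + 6}\right)} - 1740} = \frac{1}{\sqrt{10 - \left(2 - \sqrt{4}\right)} - 1740} = \frac{1}{\sqrt{10 + \left(-2 + 2\right)} - 1740} = \frac{1}{\sqrt{10 + 0} - 1740} = \frac{1}{\sqrt{10} - 1740} = \frac{1}{-1740 + \sqrt{10}}$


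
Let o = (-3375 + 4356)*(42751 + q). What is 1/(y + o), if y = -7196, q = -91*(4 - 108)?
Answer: 1/51215719 ≈ 1.9525e-8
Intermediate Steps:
q = 9464 (q = -91*(-104) = 9464)
o = 51222915 (o = (-3375 + 4356)*(42751 + 9464) = 981*52215 = 51222915)
1/(y + o) = 1/(-7196 + 51222915) = 1/51215719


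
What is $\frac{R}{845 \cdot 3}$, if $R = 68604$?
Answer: $\frac{22868}{845} \approx 27.063$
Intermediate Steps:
$\frac{R}{845 \cdot 3} = \frac{68604}{845 \cdot 3} = \frac{68604}{2535} = 68604 \cdot \frac{1}{2535} = \frac{22868}{845}$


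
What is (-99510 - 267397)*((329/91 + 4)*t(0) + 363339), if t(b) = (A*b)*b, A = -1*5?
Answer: -133311622473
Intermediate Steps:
A = -5
t(b) = -5*b² (t(b) = (-5*b)*b = -5*b²)
(-99510 - 267397)*((329/91 + 4)*t(0) + 363339) = (-99510 - 267397)*((329/91 + 4)*(-5*0²) + 363339) = -366907*((329*(1/91) + 4)*(-5*0) + 363339) = -366907*((47/13 + 4)*0 + 363339) = -366907*((99/13)*0 + 363339) = -366907*(0 + 363339) = -366907*363339 = -133311622473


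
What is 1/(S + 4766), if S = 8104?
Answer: 1/12870 ≈ 7.7700e-5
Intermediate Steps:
1/(S + 4766) = 1/(8104 + 4766) = 1/12870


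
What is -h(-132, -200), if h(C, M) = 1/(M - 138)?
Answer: 1/338 ≈ 0.0029586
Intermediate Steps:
h(C, M) = 1/(-138 + M)
-h(-132, -200) = -1/(-138 - 200) = -1/(-338) = -1*(-1/338) = 1/338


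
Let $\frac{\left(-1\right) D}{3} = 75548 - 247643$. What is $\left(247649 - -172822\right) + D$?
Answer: $936756$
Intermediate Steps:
$D = 516285$ ($D = - 3 \left(75548 - 247643\right) = \left(-3\right) \left(-172095\right) = 516285$)
$\left(247649 - -172822\right) + D = \left(247649 - -172822\right) + 516285 = \left(247649 + 172822\right) + 516285 = 420471 + 516285 = 936756$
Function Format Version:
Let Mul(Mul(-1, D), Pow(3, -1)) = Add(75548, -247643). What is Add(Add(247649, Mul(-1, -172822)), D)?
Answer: 936756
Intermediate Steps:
D = 516285 (D = Mul(-3, Add(75548, -247643)) = Mul(-3, -172095) = 516285)
Add(Add(247649, Mul(-1, -172822)), D) = Add(Add(247649, Mul(-1, -172822)), 516285) = Add(Add(247649, 172822), 516285) = Add(420471, 516285) = 936756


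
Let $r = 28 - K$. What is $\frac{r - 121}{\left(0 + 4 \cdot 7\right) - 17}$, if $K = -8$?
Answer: $- \frac{85}{11} \approx -7.7273$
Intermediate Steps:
$r = 36$ ($r = 28 - -8 = 28 + 8 = 36$)
$\frac{r - 121}{\left(0 + 4 \cdot 7\right) - 17} = \frac{36 - 121}{\left(0 + 4 \cdot 7\right) - 17} = - \frac{85}{\left(0 + 28\right) - 17} = - \frac{85}{28 - 17} = - \frac{85}{11}$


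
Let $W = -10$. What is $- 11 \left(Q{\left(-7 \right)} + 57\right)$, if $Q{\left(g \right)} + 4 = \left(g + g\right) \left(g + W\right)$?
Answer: $-3201$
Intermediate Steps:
$Q{\left(g \right)} = -4 + 2 g \left(-10 + g\right)$ ($Q{\left(g \right)} = -4 + \left(g + g\right) \left(g - 10\right) = -4 + 2 g \left(-10 + g\right)$)
$- 11 \left(Q{\left(-7 \right)} + 57\right) = - 11 \left(\left(-4 - -140 + 2 \left(-7\right)^{2}\right) + 57\right) = - 11 \left(\left(-4 + 140 + 2 \cdot 49\right) + 57\right) = - 11 \left(\left(-4 + 140 + 98\right) + 57\right) = - 11 \left(234 + 57\right) = \left(-11\right) 291 = -3201$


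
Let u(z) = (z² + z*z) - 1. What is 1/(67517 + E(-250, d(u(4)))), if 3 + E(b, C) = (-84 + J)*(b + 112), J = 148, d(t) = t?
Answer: 1/58682 ≈ 1.7041e-5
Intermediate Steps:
u(z) = -1 + 2*z² (u(z) = (z² + z²) - 1 = 2*z² - 1 = -1 + 2*z²)
E(b, C) = 7165 + 64*b (E(b, C) = -3 + (-84 + 148)*(b + 112) = -3 + 64*(112 + b) = -3 + (7168 + 64*b) = 7165 + 64*b)
1/(67517 + E(-250, d(u(4)))) = 1/(67517 + (7165 + 64*(-250))) = 1/(67517 + (7165 - 16000)) = 1/(67517 - 8835) = 1/58682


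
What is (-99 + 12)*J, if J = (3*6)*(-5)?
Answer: 7830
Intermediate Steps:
J = -90 (J = 18*(-5) = -90)
(-99 + 12)*J = (-99 + 12)*(-90) = -87*(-90) = 7830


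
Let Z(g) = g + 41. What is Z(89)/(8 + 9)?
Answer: 130/17 ≈ 7.6471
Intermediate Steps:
Z(g) = 41 + g
Z(89)/(8 + 9) = (41 + 89)/(8 + 9) = 130/17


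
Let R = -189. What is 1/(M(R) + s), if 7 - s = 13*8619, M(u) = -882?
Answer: -1/112922 ≈ -8.8557e-6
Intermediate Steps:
s = -112040 (s = 7 - 13*8619 = 7 - 1*112047 = 7 - 112047 = -112040)
1/(M(R) + s) = 1/(-882 - 112040) = 1/(-112922) = -1/112922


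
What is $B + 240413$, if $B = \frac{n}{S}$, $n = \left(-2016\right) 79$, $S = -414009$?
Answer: $\frac{11059256109}{46001} \approx 2.4041 \cdot 10^{5}$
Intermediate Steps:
$n = -159264$
$B = \frac{17696}{46001}$ ($B = - \frac{159264}{-414009} = \left(-159264\right) \left(- \frac{1}{414009}\right) = \frac{17696}{46001} \approx 0.38469$)
$B + 240413 = \frac{17696}{46001} + 240413 = \frac{11059256109}{46001}$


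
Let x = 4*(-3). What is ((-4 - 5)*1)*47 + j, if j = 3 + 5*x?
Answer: -480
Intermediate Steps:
x = -12
j = -57 (j = 3 + 5*(-12) = 3 - 60 = -57)
((-4 - 5)*1)*47 + j = ((-4 - 5)*1)*47 - 57 = -9*1*47 - 57 = -9*47 - 57 = -423 - 57 = -480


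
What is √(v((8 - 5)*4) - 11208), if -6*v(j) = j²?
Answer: 12*I*√78 ≈ 105.98*I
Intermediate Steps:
v(j) = -j²/6
√(v((8 - 5)*4) - 11208) = √(-16*(8 - 5)²/6 - 11208) = √(-(3*4)²/6 - 11208) = √(-⅙*12² - 11208) = √(-⅙*144 - 11208) = √(-24 - 11208) = √(-11232) = 12*I*√78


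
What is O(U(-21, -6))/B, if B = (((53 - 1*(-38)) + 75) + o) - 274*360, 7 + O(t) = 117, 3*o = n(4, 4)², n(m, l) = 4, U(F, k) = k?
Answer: -165/147703 ≈ -0.0011171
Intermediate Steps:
o = 16/3 (o = (⅓)*4² = (⅓)*16 = 16/3 ≈ 5.3333)
O(t) = 110 (O(t) = -7 + 117 = 110)
B = -295406/3 (B = (((53 - 1*(-38)) + 75) + 16/3) - 274*360 = (((53 + 38) + 75) + 16/3) - 98640 = ((91 + 75) + 16/3) - 98640 = (166 + 16/3) - 98640 = 514/3 - 98640 = -295406/3 ≈ -98469.)
O(U(-21, -6))/B = 110/(-295406/3) = 110*(-3/295406) = -165/147703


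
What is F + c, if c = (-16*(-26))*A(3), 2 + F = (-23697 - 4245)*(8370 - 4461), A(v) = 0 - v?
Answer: -109226528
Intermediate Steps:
A(v) = -v
F = -109225280 (F = -2 + (-23697 - 4245)*(8370 - 4461) = -2 - 27942*3909 = -2 - 109225278 = -109225280)
c = -1248 (c = (-16*(-26))*(-1*3) = 416*(-3) = -1248)
F + c = -109225280 - 1248 = -109226528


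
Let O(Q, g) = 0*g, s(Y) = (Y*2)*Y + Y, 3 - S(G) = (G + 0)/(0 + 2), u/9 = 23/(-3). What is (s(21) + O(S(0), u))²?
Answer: 815409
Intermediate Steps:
u = -69 (u = 9*(23/(-3)) = 9*(23*(-⅓)) = 9*(-23/3) = -69)
S(G) = 3 - G/2 (S(G) = 3 - (G + 0)/(0 + 2) = 3 - G/2)
s(Y) = Y + 2*Y² (s(Y) = (2*Y)*Y + Y = 2*Y² + Y = Y + 2*Y²)
O(Q, g) = 0
(s(21) + O(S(0), u))² = (21*(1 + 2*21) + 0)² = (21*(1 + 42) + 0)² = (21*43 + 0)² = (903 + 0)² = 903² = 815409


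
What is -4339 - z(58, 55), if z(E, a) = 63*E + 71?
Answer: -8064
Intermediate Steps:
z(E, a) = 71 + 63*E
-4339 - z(58, 55) = -4339 - (71 + 63*58) = -4339 - (71 + 3654) = -4339 - 1*3725 = -4339 - 3725 = -8064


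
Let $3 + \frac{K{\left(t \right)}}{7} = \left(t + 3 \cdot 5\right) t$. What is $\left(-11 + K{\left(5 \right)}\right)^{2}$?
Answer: $446224$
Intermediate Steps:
$K{\left(t \right)} = -21 + 7 t \left(15 + t\right)$ ($K{\left(t \right)} = -21 + 7 \left(t + 3 \cdot 5\right) t = -21 + 7 \left(t + 15\right) t = -21 + 7 \left(15 + t\right) t = -21 + 7 t \left(15 + t\right)$)
$\left(-11 + K{\left(5 \right)}\right)^{2} = \left(-11 + \left(-21 + 7 \cdot 5^{2} + 105 \cdot 5\right)\right)^{2} = \left(-11 + \left(-21 + 7 \cdot 25 + 525\right)\right)^{2} = \left(-11 + \left(-21 + 175 + 525\right)\right)^{2} = \left(-11 + 679\right)^{2} = 668^{2} = 446224$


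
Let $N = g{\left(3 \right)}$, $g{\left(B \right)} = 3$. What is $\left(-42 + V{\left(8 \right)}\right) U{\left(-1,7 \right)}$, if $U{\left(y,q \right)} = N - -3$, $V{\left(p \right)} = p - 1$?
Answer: $-210$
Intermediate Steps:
$N = 3$
$V{\left(p \right)} = -1 + p$
$U{\left(y,q \right)} = 6$ ($U{\left(y,q \right)} = 3 - -3 = 3 + 3 = 6$)
$\left(-42 + V{\left(8 \right)}\right) U{\left(-1,7 \right)} = \left(-42 + \left(-1 + 8\right)\right) 6 = \left(-42 + 7\right) 6 = \left(-35\right) 6 = -210$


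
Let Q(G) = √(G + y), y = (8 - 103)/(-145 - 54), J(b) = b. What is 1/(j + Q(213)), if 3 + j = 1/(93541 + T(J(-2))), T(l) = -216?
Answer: 2599793068225/177200319683363 + 8709555625*√8453918/354400639366726 ≈ 0.086126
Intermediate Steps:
y = 95/199 (y = -95/(-199) = -95*(-1/199) = 95/199 ≈ 0.47739)
Q(G) = √(95/199 + G) (Q(G) = √(G + 95/199) = √(95/199 + G))
j = -279974/93325 (j = -3 + 1/(93541 - 216) = -3 + 1/93325 = -279974/93325 ≈ -3.0000)
1/(j + Q(213)) = 1/(-279974/93325 + √(18905 + 39601*213)/199) = 1/(-279974/93325 + √(18905 + 8435013)/199) = 1/(-279974/93325 + √8453918/199)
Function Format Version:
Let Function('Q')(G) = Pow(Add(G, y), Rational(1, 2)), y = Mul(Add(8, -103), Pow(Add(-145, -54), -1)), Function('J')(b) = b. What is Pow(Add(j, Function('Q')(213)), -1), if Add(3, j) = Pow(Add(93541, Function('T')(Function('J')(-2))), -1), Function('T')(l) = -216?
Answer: Add(Rational(2599793068225, 177200319683363), Mul(Rational(8709555625, 354400639366726), Pow(8453918, Rational(1, 2)))) ≈ 0.086126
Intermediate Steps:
y = Rational(95, 199) (y = Mul(-95, Pow(-199, -1)) = Mul(-95, Rational(-1, 199)) = Rational(95, 199) ≈ 0.47739)
Function('Q')(G) = Pow(Add(Rational(95, 199), G), Rational(1, 2)) (Function('Q')(G) = Pow(Add(G, Rational(95, 199)), Rational(1, 2)) = Pow(Add(Rational(95, 199), G), Rational(1, 2)))
j = Rational(-279974, 93325) (j = Add(-3, Pow(Add(93541, -216), -1)) = Add(-3, Pow(93325, -1)) = Add(-3, Rational(1, 93325)) = Rational(-279974, 93325) ≈ -3.0000)
Pow(Add(j, Function('Q')(213)), -1) = Pow(Add(Rational(-279974, 93325), Mul(Rational(1, 199), Pow(Add(18905, Mul(39601, 213)), Rational(1, 2)))), -1) = Pow(Add(Rational(-279974, 93325), Mul(Rational(1, 199), Pow(Add(18905, 8435013), Rational(1, 2)))), -1) = Pow(Add(Rational(-279974, 93325), Mul(Rational(1, 199), Pow(8453918, Rational(1, 2)))), -1)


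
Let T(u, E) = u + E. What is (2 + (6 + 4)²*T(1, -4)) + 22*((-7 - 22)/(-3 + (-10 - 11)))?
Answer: -3257/12 ≈ -271.42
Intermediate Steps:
T(u, E) = E + u
(2 + (6 + 4)²*T(1, -4)) + 22*((-7 - 22)/(-3 + (-10 - 11))) = (2 + (6 + 4)²*(-4 + 1)) + 22*((-7 - 22)/(-3 + (-10 - 11))) = (2 + 10²*(-3)) + 22*(-29/(-3 - 21)) = (2 + 100*(-3)) + 22*(-29/(-24)) = (2 - 300) + 22*(-29*(-1/24)) = -298 + 22*(29/24) = -298 + 319/12 = -3257/12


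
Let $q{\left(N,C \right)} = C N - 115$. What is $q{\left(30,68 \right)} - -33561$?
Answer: $35486$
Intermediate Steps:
$q{\left(N,C \right)} = -115 + C N$
$q{\left(30,68 \right)} - -33561 = \left(-115 + 68 \cdot 30\right) - -33561 = \left(-115 + 2040\right) + 33561 = 1925 + 33561 = 35486$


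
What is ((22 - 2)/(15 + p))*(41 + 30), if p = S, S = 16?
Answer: 1420/31 ≈ 45.806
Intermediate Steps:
p = 16
((22 - 2)/(15 + p))*(41 + 30) = ((22 - 2)/(15 + 16))*(41 + 30) = (20/31)*71 = 1420/31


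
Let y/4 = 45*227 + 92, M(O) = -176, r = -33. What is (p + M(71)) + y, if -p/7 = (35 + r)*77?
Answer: 39974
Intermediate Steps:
p = -1078 (p = -7*(35 - 33)*77 = -14*77 = -7*154 = -1078)
y = 41228 (y = 4*(45*227 + 92) = 4*(10215 + 92) = 4*10307 = 41228)
(p + M(71)) + y = (-1078 - 176) + 41228 = -1254 + 41228 = 39974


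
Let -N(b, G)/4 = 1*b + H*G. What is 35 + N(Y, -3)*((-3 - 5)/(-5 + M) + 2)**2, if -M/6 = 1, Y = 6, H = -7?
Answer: -92965/121 ≈ -768.31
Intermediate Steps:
N(b, G) = -4*b + 28*G (N(b, G) = -4*(1*b - 7*G) = -4*(b - 7*G) = -4*b + 28*G)
M = -6 (M = -6*1 = -6)
35 + N(Y, -3)*((-3 - 5)/(-5 + M) + 2)**2 = 35 + (-4*6 + 28*(-3))*((-3 - 5)/(-5 - 6) + 2)**2 = 35 + (-24 - 84)*(-8/(-11) + 2)**2 = 35 - 108*(-8*(-1/11) + 2)**2 = 35 - 108*(8/11 + 2)**2 = 35 - 108*(30/11)**2 = 35 - 108*900/121 = 35 - 97200/121 = -92965/121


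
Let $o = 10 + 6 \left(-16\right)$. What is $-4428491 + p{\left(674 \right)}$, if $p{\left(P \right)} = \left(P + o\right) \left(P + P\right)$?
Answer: $-3635867$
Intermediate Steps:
$o = -86$ ($o = 10 - 96 = -86$)
$p{\left(P \right)} = 2 P \left(-86 + P\right)$ ($p{\left(P \right)} = \left(P - 86\right) \left(P + P\right) = \left(-86 + P\right) 2 P = 2 P \left(-86 + P\right)$)
$-4428491 + p{\left(674 \right)} = -4428491 + 2 \cdot 674 \left(-86 + 674\right) = -4428491 + 2 \cdot 674 \cdot 588 = -4428491 + 792624 = -3635867$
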